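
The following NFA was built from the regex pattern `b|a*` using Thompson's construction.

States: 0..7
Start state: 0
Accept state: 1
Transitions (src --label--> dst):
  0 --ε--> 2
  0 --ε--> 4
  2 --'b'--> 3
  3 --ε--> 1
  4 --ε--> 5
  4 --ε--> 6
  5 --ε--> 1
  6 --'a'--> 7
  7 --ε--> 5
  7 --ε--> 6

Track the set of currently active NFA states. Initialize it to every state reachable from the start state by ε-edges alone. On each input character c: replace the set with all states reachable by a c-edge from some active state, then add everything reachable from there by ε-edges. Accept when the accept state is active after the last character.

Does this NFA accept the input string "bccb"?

Answer: REJECT

Derivation:
initial (ε-close {0}): {0,1,2,4,5,6}
'b' @ 1: {1,3}  (accept∈set)
'c' @ 2: {}  — state set empty
rest 'cb' ignored (set empty)
after full input: {}  (accept=1 not in)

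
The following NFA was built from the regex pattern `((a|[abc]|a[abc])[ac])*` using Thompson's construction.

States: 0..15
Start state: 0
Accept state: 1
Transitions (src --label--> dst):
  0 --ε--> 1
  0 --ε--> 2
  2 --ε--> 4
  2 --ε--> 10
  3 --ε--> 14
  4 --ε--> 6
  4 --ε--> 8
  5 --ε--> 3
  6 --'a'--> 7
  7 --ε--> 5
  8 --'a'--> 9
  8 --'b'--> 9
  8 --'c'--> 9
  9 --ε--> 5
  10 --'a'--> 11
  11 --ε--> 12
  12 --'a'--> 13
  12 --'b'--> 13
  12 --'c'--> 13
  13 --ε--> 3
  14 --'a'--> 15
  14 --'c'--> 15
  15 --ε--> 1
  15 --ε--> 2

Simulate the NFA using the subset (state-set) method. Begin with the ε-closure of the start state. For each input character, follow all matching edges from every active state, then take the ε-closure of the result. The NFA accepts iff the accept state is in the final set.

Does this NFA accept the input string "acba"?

Answer: ACCEPT

Steps:
S₀ = ε-closure({0}) = {0,1,2,4,6,8,10}
'a' @ 1: {3,5,7,9,11,12,14}
'c' @ 2: {1,2,3,4,6,8,10,13,14,15}  ✓accept
'b' @ 3: {3,5,9,14}
'a' @ 4: {1,2,4,6,8,10,15}  ✓accept
end set {1,2,4,6,8,10,15} — state 1 in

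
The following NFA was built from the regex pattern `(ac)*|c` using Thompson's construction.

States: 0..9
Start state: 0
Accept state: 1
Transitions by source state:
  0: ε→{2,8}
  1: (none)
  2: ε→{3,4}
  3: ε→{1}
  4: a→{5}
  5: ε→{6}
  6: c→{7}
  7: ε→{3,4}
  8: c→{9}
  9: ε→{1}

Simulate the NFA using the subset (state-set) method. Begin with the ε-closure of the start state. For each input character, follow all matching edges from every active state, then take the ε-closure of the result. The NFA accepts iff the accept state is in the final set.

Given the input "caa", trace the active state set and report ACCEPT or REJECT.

start: ε-closure({0}) = {0,1,2,3,4,8}
'c' @ 1: {1,9}  (accept∈set)
'a' @ 2: {}  — no active states
rest 'a' ignored (set empty)
final: {}; accept 1 not in set

Answer: REJECT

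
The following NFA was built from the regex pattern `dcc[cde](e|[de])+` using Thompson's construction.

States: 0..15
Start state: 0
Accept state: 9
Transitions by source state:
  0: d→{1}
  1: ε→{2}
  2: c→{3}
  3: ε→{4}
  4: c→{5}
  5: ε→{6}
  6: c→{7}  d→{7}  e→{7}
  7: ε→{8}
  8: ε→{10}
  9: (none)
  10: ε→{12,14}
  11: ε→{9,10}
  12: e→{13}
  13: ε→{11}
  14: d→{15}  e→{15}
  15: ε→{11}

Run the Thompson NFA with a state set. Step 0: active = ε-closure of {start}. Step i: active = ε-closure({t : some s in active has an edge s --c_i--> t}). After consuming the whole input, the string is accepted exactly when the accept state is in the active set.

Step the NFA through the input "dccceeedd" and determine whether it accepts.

Answer: ACCEPT

Derivation:
initial (ε-close {0}): {0}
'd' @ 1: {1,2}
'c' @ 2: {3,4}
'c' @ 3: {5,6}
'c' @ 4: {7,8,10,12,14}
'e' @ 5: {9,10,11,12,13,14,15}  (accept∈set)
'e' @ 6: {9,10,11,12,13,14,15}  (accept∈set)
'e' @ 7: {9,10,11,12,13,14,15}  (accept∈set)
'd' @ 8: {9,10,11,12,14,15}  (accept∈set)
'd' @ 9: {9,10,11,12,14,15}  (accept∈set)
end set {9,10,11,12,14,15} — state 9 in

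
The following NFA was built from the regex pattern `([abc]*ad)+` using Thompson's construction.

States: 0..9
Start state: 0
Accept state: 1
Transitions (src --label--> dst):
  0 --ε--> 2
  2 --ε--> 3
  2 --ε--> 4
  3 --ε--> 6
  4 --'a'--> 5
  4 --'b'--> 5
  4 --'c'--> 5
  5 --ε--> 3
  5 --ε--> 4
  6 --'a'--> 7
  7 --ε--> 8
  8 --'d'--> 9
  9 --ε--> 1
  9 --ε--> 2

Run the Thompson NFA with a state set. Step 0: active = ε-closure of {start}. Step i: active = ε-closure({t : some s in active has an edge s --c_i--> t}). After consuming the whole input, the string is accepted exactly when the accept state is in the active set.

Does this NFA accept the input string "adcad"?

Answer: ACCEPT

Trace:
S₀ = ε-closure({0}) = {0,2,3,4,6}
'a' @ 1: {3,4,5,6,7,8}
'd' @ 2: {1,2,3,4,6,9}  (accept∈set)
'c' @ 3: {3,4,5,6}
'a' @ 4: {3,4,5,6,7,8}
'd' @ 5: {1,2,3,4,6,9}  (accept∈set)
after full input: {1,2,3,4,6,9}  (accept=1 in)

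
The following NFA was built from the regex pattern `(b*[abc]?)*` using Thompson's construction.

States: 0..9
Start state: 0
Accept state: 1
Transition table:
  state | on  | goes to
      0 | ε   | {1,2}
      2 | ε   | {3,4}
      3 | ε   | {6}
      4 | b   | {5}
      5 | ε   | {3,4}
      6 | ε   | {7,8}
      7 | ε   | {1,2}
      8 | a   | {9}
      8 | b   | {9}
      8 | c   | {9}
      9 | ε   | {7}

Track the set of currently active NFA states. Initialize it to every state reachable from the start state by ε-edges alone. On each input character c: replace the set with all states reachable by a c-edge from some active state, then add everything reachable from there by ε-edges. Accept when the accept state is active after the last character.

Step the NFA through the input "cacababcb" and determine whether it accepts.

Answer: ACCEPT

Derivation:
S₀ = ε-closure({0}) = {0,1,2,3,4,6,7,8}
'c' @ 1: {1,2,3,4,6,7,8,9}  (accept∈set)
'a' @ 2: {1,2,3,4,6,7,8,9}  (accept∈set)
'c' @ 3: {1,2,3,4,6,7,8,9}  (accept∈set)
'a' @ 4: {1,2,3,4,6,7,8,9}  (accept∈set)
'b' @ 5: {1,2,3,4,5,6,7,8,9}  (accept∈set)
'a' @ 6: {1,2,3,4,6,7,8,9}  (accept∈set)
'b' @ 7: {1,2,3,4,5,6,7,8,9}  (accept∈set)
'c' @ 8: {1,2,3,4,6,7,8,9}  (accept∈set)
'b' @ 9: {1,2,3,4,5,6,7,8,9}  (accept∈set)
final: {1,2,3,4,5,6,7,8,9}; accept 1 in set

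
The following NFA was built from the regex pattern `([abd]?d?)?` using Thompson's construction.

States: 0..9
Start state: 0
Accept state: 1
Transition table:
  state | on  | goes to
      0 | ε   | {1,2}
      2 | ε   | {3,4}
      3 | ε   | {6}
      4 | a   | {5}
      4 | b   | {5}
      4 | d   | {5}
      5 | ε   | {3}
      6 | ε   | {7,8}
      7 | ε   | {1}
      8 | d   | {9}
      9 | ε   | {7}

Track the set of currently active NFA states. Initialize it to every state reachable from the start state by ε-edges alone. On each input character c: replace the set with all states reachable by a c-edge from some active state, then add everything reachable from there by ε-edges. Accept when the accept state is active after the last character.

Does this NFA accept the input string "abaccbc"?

S₀ = ε-closure({0}) = {0,1,2,3,4,6,7,8}
'a' @ 1: {1,3,5,6,7,8}  [accepting]
'b' @ 2: {}  — state set empty
rest 'accbc' ignored (set empty)
final: {}; accept 1 not in set

Answer: REJECT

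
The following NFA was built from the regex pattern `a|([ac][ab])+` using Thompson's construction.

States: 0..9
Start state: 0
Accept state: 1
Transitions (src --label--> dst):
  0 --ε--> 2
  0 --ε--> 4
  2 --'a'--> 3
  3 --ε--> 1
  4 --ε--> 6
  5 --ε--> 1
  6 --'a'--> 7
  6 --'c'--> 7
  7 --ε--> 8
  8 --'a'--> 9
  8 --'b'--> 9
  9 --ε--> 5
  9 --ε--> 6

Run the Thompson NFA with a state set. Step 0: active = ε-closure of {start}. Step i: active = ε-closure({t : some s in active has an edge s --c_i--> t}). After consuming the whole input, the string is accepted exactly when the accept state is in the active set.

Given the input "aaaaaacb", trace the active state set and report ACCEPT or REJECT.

Answer: ACCEPT

Steps:
S₀ = ε-closure({0}) = {0,2,4,6}
'a' @ 1: {1,3,7,8}  (accept∈set)
'a' @ 2: {1,5,6,9}  (accept∈set)
'a' @ 3: {7,8}
'a' @ 4: {1,5,6,9}  (accept∈set)
'a' @ 5: {7,8}
'a' @ 6: {1,5,6,9}  (accept∈set)
'c' @ 7: {7,8}
'b' @ 8: {1,5,6,9}  (accept∈set)
final: {1,5,6,9}; accept 1 in set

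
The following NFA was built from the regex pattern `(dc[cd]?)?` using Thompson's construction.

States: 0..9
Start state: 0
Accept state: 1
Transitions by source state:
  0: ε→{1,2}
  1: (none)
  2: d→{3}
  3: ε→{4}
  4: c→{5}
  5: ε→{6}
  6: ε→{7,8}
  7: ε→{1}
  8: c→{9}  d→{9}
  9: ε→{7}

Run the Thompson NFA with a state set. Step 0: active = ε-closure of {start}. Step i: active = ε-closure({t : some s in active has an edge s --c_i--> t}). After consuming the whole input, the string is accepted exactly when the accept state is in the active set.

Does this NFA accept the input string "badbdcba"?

Answer: REJECT

Derivation:
initial (ε-close {0}): {0,1,2}
'b' @ 1: {}  — dead — no transitions
rest 'adbdcba' ignored (set empty)
end set {} — state 1 not in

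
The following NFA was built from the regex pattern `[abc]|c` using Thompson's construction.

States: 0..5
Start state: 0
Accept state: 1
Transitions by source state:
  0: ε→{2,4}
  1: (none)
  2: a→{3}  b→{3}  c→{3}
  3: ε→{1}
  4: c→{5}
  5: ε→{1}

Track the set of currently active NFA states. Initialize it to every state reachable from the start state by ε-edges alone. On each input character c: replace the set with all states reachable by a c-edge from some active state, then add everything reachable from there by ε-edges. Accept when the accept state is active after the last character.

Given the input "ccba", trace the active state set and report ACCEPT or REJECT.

start: ε-closure({0}) = {0,2,4}
'c' @ 1: {1,3,5}  (accept∈set)
'c' @ 2: {}  — no active states
rest 'ba' ignored (set empty)
after full input: {}  (accept=1 not in)

Answer: REJECT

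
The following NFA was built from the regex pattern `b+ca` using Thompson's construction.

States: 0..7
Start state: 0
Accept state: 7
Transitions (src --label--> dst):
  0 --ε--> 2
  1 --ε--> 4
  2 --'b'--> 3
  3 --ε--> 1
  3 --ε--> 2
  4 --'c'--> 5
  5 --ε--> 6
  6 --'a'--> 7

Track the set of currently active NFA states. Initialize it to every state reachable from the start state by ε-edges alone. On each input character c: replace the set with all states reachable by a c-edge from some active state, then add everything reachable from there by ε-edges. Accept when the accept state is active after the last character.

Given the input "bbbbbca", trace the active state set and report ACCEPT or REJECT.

Answer: ACCEPT

Trace:
initial (ε-close {0}): {0,2}
'b' @ 1: {1,2,3,4}
'b' @ 2: {1,2,3,4}
'b' @ 3: {1,2,3,4}
'b' @ 4: {1,2,3,4}
'b' @ 5: {1,2,3,4}
'c' @ 6: {5,6}
'a' @ 7: {7}  (accept∈set)
end set {7} — state 7 in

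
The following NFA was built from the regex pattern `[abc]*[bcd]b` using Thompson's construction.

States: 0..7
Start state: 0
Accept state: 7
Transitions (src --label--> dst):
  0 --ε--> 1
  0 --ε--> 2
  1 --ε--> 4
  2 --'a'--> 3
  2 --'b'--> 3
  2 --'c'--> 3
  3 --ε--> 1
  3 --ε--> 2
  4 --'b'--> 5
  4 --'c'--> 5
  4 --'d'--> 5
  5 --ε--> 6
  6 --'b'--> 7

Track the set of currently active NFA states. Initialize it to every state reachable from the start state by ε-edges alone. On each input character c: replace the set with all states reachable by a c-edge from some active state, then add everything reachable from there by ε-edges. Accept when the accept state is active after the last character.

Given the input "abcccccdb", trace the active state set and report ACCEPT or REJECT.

Answer: ACCEPT

Derivation:
start: ε-closure({0}) = {0,1,2,4}
'a' @ 1: {1,2,3,4}
'b' @ 2: {1,2,3,4,5,6}
'c' @ 3: {1,2,3,4,5,6}
'c' @ 4: {1,2,3,4,5,6}
'c' @ 5: {1,2,3,4,5,6}
'c' @ 6: {1,2,3,4,5,6}
'c' @ 7: {1,2,3,4,5,6}
'd' @ 8: {5,6}
'b' @ 9: {7}  (accept∈set)
end set {7} — state 7 in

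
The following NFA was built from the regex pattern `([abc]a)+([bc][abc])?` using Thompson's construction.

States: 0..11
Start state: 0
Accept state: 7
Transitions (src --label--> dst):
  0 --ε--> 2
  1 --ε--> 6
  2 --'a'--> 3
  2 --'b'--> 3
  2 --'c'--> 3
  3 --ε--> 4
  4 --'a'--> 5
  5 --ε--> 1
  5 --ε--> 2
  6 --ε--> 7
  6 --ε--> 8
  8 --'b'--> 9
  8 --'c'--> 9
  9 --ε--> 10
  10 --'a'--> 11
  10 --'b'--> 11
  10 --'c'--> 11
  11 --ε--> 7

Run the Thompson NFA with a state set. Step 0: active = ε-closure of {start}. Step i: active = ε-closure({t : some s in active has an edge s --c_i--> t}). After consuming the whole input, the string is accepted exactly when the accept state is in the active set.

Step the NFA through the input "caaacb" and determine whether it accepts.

Answer: ACCEPT

Derivation:
initial (ε-close {0}): {0,2}
'c' @ 1: {3,4}
'a' @ 2: {1,2,5,6,7,8}  [accepting]
'a' @ 3: {3,4}
'a' @ 4: {1,2,5,6,7,8}  [accepting]
'c' @ 5: {3,4,9,10}
'b' @ 6: {7,11}  [accepting]
end set {7,11} — state 7 in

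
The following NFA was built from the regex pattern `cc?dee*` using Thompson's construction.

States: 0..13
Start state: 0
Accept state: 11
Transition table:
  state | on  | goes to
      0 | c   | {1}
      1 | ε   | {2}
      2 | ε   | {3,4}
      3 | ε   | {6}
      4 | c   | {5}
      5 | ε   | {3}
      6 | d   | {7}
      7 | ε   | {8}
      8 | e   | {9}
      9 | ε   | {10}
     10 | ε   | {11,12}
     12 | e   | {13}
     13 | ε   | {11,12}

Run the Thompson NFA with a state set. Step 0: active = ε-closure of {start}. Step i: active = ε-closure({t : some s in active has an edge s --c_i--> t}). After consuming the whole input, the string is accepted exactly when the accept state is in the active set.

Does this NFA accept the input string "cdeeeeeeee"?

initial (ε-close {0}): {0}
'c' @ 1: {1,2,3,4,6}
'd' @ 2: {7,8}
'e' @ 3: {9,10,11,12}  (accept∈set)
'e' @ 4: {11,12,13}  (accept∈set)
'e' @ 5: {11,12,13}  (accept∈set)
'e' @ 6: {11,12,13}  (accept∈set)
'e' @ 7: {11,12,13}  (accept∈set)
'e' @ 8: {11,12,13}  (accept∈set)
'e' @ 9: {11,12,13}  (accept∈set)
'e' @ 10: {11,12,13}  (accept∈set)
final: {11,12,13}; accept 11 in set

Answer: ACCEPT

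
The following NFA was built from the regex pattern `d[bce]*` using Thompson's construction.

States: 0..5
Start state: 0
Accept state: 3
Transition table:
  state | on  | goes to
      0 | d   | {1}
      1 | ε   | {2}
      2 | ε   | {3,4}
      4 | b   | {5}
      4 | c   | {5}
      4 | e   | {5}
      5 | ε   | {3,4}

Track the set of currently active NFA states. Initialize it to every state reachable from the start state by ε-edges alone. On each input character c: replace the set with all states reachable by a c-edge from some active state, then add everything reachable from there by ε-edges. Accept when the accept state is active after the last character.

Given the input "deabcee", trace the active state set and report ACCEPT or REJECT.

start: ε-closure({0}) = {0}
'd' @ 1: {1,2,3,4}  (accept∈set)
'e' @ 2: {3,4,5}  (accept∈set)
'a' @ 3: {}  — dead — no transitions
rest 'bcee' ignored (set empty)
end set {} — state 3 not in

Answer: REJECT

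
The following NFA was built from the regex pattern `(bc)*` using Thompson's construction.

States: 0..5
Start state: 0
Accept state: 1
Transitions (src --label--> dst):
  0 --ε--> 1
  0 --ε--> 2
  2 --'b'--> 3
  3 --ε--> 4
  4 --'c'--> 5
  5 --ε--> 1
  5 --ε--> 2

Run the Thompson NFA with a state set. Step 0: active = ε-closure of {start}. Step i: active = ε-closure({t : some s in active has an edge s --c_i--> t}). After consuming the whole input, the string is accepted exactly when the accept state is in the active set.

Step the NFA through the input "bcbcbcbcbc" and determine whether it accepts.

S₀ = ε-closure({0}) = {0,1,2}
'b' @ 1: {3,4}
'c' @ 2: {1,2,5}  (accept∈set)
'b' @ 3: {3,4}
'c' @ 4: {1,2,5}  (accept∈set)
'b' @ 5: {3,4}
'c' @ 6: {1,2,5}  (accept∈set)
'b' @ 7: {3,4}
'c' @ 8: {1,2,5}  (accept∈set)
'b' @ 9: {3,4}
'c' @ 10: {1,2,5}  (accept∈set)
final: {1,2,5}; accept 1 in set

Answer: ACCEPT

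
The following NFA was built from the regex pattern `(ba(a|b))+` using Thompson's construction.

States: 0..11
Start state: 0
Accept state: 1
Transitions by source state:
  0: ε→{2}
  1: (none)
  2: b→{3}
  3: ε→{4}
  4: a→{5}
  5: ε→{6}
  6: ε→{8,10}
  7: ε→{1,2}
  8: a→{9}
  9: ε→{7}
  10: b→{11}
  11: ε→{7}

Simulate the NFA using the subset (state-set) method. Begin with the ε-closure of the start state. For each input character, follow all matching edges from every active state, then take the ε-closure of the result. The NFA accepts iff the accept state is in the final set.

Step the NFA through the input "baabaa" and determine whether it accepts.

Answer: ACCEPT

Derivation:
start: ε-closure({0}) = {0,2}
'b' @ 1: {3,4}
'a' @ 2: {5,6,8,10}
'a' @ 3: {1,2,7,9}  (accept∈set)
'b' @ 4: {3,4}
'a' @ 5: {5,6,8,10}
'a' @ 6: {1,2,7,9}  (accept∈set)
end set {1,2,7,9} — state 1 in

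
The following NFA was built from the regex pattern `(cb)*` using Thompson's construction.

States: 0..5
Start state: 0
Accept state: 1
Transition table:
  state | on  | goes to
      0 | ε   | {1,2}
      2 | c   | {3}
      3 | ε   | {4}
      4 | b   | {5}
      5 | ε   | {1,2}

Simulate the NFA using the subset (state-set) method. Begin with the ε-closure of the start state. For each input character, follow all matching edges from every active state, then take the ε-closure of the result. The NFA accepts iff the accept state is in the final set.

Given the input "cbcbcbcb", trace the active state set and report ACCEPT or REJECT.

Answer: ACCEPT

Derivation:
initial (ε-close {0}): {0,1,2}
'c' @ 1: {3,4}
'b' @ 2: {1,2,5}  ✓accept
'c' @ 3: {3,4}
'b' @ 4: {1,2,5}  ✓accept
'c' @ 5: {3,4}
'b' @ 6: {1,2,5}  ✓accept
'c' @ 7: {3,4}
'b' @ 8: {1,2,5}  ✓accept
after full input: {1,2,5}  (accept=1 in)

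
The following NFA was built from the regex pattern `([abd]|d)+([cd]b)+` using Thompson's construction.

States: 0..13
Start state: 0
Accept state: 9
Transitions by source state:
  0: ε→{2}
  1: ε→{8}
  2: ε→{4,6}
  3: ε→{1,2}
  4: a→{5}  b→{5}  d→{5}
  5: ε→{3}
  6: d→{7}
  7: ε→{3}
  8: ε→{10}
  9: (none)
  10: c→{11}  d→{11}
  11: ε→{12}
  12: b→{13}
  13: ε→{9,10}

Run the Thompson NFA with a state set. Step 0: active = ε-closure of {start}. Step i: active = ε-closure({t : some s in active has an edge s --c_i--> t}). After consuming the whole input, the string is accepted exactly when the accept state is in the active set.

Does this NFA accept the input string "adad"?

S₀ = ε-closure({0}) = {0,2,4,6}
'a' @ 1: {1,2,3,4,5,6,8,10}
'd' @ 2: {1,2,3,4,5,6,7,8,10,11,12}
'a' @ 3: {1,2,3,4,5,6,8,10}
'd' @ 4: {1,2,3,4,5,6,7,8,10,11,12}
final: {1,2,3,4,5,6,7,8,10,11,12}; accept 9 not in set

Answer: REJECT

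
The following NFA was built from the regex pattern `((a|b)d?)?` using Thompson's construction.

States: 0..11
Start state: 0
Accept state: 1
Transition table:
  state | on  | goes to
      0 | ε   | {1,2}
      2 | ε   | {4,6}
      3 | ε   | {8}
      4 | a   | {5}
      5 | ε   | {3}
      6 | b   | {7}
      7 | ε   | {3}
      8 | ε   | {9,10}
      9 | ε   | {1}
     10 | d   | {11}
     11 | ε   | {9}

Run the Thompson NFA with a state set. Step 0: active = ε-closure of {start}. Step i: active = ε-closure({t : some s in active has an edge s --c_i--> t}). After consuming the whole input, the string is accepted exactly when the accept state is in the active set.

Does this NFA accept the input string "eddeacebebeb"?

start: ε-closure({0}) = {0,1,2,4,6}
'e' @ 1: {}  — dead — no transitions
rest 'ddeacebebeb' ignored (set empty)
end set {} — state 1 not in

Answer: REJECT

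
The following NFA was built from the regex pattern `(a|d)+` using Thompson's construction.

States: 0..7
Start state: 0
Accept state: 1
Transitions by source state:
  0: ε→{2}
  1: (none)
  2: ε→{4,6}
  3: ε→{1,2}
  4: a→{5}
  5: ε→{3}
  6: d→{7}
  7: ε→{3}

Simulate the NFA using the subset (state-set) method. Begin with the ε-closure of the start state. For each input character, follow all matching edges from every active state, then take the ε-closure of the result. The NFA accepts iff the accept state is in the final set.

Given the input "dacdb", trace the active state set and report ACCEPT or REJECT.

start: ε-closure({0}) = {0,2,4,6}
'd' @ 1: {1,2,3,4,6,7}  [accepting]
'a' @ 2: {1,2,3,4,5,6}  [accepting]
'c' @ 3: {}  — state set empty
rest 'db' ignored (set empty)
end set {} — state 1 not in

Answer: REJECT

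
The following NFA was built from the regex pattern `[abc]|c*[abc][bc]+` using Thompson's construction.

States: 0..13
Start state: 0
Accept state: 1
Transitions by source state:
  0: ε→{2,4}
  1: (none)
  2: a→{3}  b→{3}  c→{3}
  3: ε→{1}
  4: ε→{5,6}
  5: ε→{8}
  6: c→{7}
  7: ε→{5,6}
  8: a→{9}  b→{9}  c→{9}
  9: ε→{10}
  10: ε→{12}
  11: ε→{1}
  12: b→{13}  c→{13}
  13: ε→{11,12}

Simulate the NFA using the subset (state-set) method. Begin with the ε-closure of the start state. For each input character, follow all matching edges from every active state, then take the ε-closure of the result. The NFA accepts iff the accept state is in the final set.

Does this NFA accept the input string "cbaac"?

S₀ = ε-closure({0}) = {0,2,4,5,6,8}
'c' @ 1: {1,3,5,6,7,8,9,10,12}  [accepting]
'b' @ 2: {1,9,10,11,12,13}  [accepting]
'a' @ 3: {}  — state set empty
rest 'ac' ignored (set empty)
end set {} — state 1 not in

Answer: REJECT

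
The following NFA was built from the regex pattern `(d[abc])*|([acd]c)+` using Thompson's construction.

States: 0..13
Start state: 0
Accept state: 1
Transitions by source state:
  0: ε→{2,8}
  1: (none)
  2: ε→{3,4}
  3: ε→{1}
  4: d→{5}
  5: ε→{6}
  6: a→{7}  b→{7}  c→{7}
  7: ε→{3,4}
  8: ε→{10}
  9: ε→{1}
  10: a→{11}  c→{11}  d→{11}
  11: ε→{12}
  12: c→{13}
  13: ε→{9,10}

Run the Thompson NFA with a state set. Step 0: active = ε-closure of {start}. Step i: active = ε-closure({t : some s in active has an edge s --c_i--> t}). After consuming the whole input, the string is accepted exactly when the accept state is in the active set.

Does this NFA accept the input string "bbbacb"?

Answer: REJECT

Derivation:
initial (ε-close {0}): {0,1,2,3,4,8,10}
'b' @ 1: {}  — dead — no transitions
rest 'bbacb' ignored (set empty)
end set {} — state 1 not in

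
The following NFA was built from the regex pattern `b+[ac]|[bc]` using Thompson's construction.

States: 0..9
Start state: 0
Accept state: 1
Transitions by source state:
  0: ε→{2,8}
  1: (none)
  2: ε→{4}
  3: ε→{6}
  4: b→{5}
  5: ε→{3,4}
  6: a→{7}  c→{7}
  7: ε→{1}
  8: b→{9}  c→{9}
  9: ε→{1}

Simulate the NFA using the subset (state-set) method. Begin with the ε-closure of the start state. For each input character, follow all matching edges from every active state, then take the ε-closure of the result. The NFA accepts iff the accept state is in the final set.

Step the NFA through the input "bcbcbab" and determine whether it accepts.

Answer: REJECT

Derivation:
initial (ε-close {0}): {0,2,4,8}
'b' @ 1: {1,3,4,5,6,9}  (accept∈set)
'c' @ 2: {1,7}  (accept∈set)
'b' @ 3: {}  — dead — no transitions
rest 'cbab' ignored (set empty)
final: {}; accept 1 not in set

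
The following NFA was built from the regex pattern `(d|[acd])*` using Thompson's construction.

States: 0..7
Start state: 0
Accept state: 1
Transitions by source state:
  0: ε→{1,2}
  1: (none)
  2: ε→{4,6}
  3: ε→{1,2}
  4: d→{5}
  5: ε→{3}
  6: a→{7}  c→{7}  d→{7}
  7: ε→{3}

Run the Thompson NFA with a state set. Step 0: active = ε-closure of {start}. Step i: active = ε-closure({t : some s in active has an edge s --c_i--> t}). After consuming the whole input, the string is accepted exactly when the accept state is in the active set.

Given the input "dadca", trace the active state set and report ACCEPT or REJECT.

S₀ = ε-closure({0}) = {0,1,2,4,6}
'd' @ 1: {1,2,3,4,5,6,7}  [accepting]
'a' @ 2: {1,2,3,4,6,7}  [accepting]
'd' @ 3: {1,2,3,4,5,6,7}  [accepting]
'c' @ 4: {1,2,3,4,6,7}  [accepting]
'a' @ 5: {1,2,3,4,6,7}  [accepting]
final: {1,2,3,4,6,7}; accept 1 in set

Answer: ACCEPT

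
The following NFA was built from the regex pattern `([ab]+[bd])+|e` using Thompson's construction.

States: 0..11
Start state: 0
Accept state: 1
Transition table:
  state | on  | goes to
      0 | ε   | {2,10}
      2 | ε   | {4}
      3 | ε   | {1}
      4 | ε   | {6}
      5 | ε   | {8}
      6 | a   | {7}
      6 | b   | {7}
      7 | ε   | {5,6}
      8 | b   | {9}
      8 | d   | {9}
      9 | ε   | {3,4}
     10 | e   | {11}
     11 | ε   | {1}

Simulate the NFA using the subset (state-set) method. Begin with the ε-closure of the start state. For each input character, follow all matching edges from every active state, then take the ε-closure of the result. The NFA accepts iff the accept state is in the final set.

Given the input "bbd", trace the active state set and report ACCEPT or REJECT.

start: ε-closure({0}) = {0,2,4,6,10}
'b' @ 1: {5,6,7,8}
'b' @ 2: {1,3,4,5,6,7,8,9}  (accept∈set)
'd' @ 3: {1,3,4,6,9}  (accept∈set)
after full input: {1,3,4,6,9}  (accept=1 in)

Answer: ACCEPT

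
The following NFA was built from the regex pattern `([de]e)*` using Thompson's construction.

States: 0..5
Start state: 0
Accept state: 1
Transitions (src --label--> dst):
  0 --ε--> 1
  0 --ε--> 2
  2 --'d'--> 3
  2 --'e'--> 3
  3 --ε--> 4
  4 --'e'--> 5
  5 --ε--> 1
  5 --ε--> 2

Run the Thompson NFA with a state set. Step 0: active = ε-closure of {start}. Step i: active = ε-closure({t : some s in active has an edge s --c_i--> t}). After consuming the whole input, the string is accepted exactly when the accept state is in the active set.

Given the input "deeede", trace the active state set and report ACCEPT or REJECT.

Answer: ACCEPT

Trace:
initial (ε-close {0}): {0,1,2}
'd' @ 1: {3,4}
'e' @ 2: {1,2,5}  ✓accept
'e' @ 3: {3,4}
'e' @ 4: {1,2,5}  ✓accept
'd' @ 5: {3,4}
'e' @ 6: {1,2,5}  ✓accept
final: {1,2,5}; accept 1 in set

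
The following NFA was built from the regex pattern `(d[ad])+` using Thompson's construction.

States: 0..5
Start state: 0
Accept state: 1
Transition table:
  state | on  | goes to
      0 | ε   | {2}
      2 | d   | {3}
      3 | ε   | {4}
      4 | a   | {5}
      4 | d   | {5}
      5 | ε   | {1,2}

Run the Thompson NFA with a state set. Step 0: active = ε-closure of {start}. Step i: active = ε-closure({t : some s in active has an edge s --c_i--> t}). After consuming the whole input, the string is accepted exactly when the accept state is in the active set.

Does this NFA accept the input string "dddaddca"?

Answer: REJECT

Trace:
start: ε-closure({0}) = {0,2}
'd' @ 1: {3,4}
'd' @ 2: {1,2,5}  ✓accept
'd' @ 3: {3,4}
'a' @ 4: {1,2,5}  ✓accept
'd' @ 5: {3,4}
'd' @ 6: {1,2,5}  ✓accept
'c' @ 7: {}  — state set empty
rest 'a' ignored (set empty)
end set {} — state 1 not in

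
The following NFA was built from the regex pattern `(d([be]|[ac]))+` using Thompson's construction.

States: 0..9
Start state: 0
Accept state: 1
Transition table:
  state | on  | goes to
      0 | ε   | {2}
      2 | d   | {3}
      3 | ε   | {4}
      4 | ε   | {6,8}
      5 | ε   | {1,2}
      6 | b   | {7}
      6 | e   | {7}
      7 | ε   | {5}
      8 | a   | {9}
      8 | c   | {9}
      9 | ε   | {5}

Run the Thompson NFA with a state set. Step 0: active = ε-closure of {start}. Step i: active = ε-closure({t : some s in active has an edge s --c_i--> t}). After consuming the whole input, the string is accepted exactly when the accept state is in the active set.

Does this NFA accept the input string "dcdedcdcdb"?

Answer: ACCEPT

Steps:
initial (ε-close {0}): {0,2}
'd' @ 1: {3,4,6,8}
'c' @ 2: {1,2,5,9}  ✓accept
'd' @ 3: {3,4,6,8}
'e' @ 4: {1,2,5,7}  ✓accept
'd' @ 5: {3,4,6,8}
'c' @ 6: {1,2,5,9}  ✓accept
'd' @ 7: {3,4,6,8}
'c' @ 8: {1,2,5,9}  ✓accept
'd' @ 9: {3,4,6,8}
'b' @ 10: {1,2,5,7}  ✓accept
end set {1,2,5,7} — state 1 in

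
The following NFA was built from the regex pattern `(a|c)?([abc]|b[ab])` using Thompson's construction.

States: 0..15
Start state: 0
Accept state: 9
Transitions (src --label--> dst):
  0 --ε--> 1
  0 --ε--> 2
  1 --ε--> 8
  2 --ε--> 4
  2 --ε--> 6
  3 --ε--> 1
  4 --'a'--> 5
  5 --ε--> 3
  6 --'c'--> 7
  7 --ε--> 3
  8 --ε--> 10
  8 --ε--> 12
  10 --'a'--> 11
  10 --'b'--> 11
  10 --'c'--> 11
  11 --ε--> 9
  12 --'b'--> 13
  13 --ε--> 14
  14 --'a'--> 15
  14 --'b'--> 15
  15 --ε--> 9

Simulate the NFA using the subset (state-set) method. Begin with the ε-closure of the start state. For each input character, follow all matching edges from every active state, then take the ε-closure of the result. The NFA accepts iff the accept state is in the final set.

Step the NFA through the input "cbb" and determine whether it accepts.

Answer: ACCEPT

Trace:
S₀ = ε-closure({0}) = {0,1,2,4,6,8,10,12}
'c' @ 1: {1,3,7,8,9,10,11,12}  (accept∈set)
'b' @ 2: {9,11,13,14}  (accept∈set)
'b' @ 3: {9,15}  (accept∈set)
after full input: {9,15}  (accept=9 in)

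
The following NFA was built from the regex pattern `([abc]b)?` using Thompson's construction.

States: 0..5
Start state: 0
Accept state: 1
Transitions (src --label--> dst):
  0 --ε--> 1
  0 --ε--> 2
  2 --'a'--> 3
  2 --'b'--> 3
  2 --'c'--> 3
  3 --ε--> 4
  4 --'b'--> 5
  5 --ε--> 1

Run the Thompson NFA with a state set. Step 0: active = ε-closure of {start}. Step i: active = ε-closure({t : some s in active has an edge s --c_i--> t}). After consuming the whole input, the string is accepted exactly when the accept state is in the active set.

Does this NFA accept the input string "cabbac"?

Answer: REJECT

Trace:
start: ε-closure({0}) = {0,1,2}
'c' @ 1: {3,4}
'a' @ 2: {}  — dead — no transitions
rest 'bbac' ignored (set empty)
end set {} — state 1 not in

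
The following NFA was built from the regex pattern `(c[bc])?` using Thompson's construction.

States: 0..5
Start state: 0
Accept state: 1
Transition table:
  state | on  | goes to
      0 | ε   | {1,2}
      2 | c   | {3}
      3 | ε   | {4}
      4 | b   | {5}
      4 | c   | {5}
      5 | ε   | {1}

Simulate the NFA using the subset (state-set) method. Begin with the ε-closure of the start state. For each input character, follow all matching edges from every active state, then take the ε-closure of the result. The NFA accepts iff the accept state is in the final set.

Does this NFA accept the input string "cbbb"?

Answer: REJECT

Steps:
initial (ε-close {0}): {0,1,2}
'c' @ 1: {3,4}
'b' @ 2: {1,5}  (accept∈set)
'b' @ 3: {}  — dead — no transitions
rest 'b' ignored (set empty)
after full input: {}  (accept=1 not in)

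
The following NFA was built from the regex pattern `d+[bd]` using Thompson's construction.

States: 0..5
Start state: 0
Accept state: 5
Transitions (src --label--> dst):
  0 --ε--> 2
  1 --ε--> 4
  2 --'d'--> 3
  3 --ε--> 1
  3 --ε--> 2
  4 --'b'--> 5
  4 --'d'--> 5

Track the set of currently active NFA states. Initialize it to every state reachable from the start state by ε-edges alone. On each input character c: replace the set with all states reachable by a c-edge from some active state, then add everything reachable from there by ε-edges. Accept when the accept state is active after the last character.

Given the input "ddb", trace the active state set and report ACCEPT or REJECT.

Answer: ACCEPT

Derivation:
start: ε-closure({0}) = {0,2}
'd' @ 1: {1,2,3,4}
'd' @ 2: {1,2,3,4,5}  [accepting]
'b' @ 3: {5}  [accepting]
final: {5}; accept 5 in set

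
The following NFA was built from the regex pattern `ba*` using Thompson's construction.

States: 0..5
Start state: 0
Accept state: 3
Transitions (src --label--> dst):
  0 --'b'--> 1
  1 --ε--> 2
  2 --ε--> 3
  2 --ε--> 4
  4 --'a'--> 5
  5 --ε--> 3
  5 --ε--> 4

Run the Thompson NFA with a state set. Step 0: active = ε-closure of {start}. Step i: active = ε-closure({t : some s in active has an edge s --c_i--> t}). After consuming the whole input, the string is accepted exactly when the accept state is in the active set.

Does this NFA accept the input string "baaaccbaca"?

Answer: REJECT

Derivation:
S₀ = ε-closure({0}) = {0}
'b' @ 1: {1,2,3,4}  [accepting]
'a' @ 2: {3,4,5}  [accepting]
'a' @ 3: {3,4,5}  [accepting]
'a' @ 4: {3,4,5}  [accepting]
'c' @ 5: {}  — no active states
rest 'cbaca' ignored (set empty)
after full input: {}  (accept=3 not in)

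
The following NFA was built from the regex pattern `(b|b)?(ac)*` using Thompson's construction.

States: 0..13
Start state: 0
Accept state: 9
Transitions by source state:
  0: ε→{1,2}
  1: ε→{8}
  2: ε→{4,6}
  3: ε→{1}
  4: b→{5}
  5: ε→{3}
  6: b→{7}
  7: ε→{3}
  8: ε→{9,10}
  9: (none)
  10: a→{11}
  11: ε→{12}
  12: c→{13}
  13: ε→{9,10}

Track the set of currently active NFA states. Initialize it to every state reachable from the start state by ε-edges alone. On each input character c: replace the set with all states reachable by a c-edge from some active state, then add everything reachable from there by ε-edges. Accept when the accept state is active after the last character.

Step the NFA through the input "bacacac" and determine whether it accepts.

Answer: ACCEPT

Trace:
initial (ε-close {0}): {0,1,2,4,6,8,9,10}
'b' @ 1: {1,3,5,7,8,9,10}  ✓accept
'a' @ 2: {11,12}
'c' @ 3: {9,10,13}  ✓accept
'a' @ 4: {11,12}
'c' @ 5: {9,10,13}  ✓accept
'a' @ 6: {11,12}
'c' @ 7: {9,10,13}  ✓accept
final: {9,10,13}; accept 9 in set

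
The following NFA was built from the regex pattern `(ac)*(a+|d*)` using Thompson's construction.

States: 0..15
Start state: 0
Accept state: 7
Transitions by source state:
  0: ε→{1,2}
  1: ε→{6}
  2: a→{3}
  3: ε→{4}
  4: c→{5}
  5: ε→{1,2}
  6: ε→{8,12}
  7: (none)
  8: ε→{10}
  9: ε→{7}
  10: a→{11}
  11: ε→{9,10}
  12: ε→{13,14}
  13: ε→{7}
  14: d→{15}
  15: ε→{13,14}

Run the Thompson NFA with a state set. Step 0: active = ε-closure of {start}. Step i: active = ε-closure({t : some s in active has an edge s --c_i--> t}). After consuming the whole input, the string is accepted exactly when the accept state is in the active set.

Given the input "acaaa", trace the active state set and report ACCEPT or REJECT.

start: ε-closure({0}) = {0,1,2,6,7,8,10,12,13,14}
'a' @ 1: {3,4,7,9,10,11}  ✓accept
'c' @ 2: {1,2,5,6,7,8,10,12,13,14}  ✓accept
'a' @ 3: {3,4,7,9,10,11}  ✓accept
'a' @ 4: {7,9,10,11}  ✓accept
'a' @ 5: {7,9,10,11}  ✓accept
end set {7,9,10,11} — state 7 in

Answer: ACCEPT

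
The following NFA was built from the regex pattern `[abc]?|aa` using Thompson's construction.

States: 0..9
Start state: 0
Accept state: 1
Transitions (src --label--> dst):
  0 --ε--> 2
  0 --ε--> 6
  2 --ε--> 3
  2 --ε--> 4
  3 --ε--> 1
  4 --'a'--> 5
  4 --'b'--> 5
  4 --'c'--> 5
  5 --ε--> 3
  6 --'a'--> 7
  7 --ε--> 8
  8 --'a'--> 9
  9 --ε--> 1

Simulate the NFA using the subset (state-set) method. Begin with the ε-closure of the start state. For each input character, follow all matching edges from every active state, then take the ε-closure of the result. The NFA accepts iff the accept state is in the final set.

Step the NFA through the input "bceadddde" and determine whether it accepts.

S₀ = ε-closure({0}) = {0,1,2,3,4,6}
'b' @ 1: {1,3,5}  ✓accept
'c' @ 2: {}  — dead — no transitions
rest 'eadddde' ignored (set empty)
after full input: {}  (accept=1 not in)

Answer: REJECT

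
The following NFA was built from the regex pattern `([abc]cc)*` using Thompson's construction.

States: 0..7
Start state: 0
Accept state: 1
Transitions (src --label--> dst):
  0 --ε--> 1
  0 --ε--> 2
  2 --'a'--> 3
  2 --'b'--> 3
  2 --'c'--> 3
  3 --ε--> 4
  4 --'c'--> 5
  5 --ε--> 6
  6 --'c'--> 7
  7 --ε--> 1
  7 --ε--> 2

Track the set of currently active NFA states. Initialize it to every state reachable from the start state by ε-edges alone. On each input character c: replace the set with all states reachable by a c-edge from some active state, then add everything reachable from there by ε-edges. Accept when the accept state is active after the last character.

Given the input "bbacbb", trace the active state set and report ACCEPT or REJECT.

initial (ε-close {0}): {0,1,2}
'b' @ 1: {3,4}
'b' @ 2: {}  — no active states
rest 'acbb' ignored (set empty)
end set {} — state 1 not in

Answer: REJECT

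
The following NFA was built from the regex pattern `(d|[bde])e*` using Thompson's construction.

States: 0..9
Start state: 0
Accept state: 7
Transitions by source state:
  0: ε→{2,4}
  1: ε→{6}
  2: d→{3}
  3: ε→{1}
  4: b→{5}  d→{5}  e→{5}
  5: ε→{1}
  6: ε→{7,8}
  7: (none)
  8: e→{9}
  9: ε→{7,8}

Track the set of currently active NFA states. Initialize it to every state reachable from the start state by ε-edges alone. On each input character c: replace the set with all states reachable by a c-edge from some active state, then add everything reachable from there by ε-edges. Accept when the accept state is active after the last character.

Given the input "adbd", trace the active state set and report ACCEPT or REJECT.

initial (ε-close {0}): {0,2,4}
'a' @ 1: {}  — state set empty
rest 'dbd' ignored (set empty)
final: {}; accept 7 not in set

Answer: REJECT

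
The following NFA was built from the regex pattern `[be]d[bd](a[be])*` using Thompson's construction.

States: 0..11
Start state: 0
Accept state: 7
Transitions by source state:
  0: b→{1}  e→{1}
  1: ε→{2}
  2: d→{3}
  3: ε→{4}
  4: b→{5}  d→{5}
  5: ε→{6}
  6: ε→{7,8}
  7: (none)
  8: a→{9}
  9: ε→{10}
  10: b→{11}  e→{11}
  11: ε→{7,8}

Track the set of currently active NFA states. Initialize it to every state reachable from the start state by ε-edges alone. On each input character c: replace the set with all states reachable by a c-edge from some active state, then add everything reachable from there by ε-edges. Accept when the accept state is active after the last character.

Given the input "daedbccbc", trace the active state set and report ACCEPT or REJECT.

Answer: REJECT

Trace:
S₀ = ε-closure({0}) = {0}
'd' @ 1: {}  — no active states
rest 'aedbccbc' ignored (set empty)
end set {} — state 7 not in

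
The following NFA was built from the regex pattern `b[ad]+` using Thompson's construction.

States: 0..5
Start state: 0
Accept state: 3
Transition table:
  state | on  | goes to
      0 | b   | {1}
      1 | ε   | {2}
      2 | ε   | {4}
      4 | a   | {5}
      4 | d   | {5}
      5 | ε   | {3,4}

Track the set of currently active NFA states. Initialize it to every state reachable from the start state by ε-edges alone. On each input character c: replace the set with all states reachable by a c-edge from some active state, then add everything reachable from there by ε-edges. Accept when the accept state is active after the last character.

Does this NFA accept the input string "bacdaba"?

S₀ = ε-closure({0}) = {0}
'b' @ 1: {1,2,4}
'a' @ 2: {3,4,5}  (accept∈set)
'c' @ 3: {}  — dead — no transitions
rest 'daba' ignored (set empty)
final: {}; accept 3 not in set

Answer: REJECT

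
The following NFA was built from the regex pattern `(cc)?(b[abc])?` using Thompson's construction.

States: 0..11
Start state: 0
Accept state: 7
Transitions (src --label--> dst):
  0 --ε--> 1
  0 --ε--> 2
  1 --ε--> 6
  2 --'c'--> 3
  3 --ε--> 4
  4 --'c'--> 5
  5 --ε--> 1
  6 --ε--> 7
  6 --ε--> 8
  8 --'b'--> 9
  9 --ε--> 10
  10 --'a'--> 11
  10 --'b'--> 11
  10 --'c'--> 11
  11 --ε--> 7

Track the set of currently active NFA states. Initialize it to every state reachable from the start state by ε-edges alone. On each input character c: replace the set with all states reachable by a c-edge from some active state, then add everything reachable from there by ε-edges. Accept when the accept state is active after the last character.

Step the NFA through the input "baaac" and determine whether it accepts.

Answer: REJECT

Steps:
start: ε-closure({0}) = {0,1,2,6,7,8}
'b' @ 1: {9,10}
'a' @ 2: {7,11}  ✓accept
'a' @ 3: {}  — dead — no transitions
rest 'ac' ignored (set empty)
end set {} — state 7 not in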